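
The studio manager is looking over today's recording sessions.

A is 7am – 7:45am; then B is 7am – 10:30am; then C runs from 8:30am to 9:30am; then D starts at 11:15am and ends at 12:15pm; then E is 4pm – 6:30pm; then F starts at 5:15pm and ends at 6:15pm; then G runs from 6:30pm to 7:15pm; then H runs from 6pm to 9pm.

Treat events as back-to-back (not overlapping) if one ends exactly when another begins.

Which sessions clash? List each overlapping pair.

Sorted by start: A, B, C, D, E, F, H, G.
B starts before A ends → A and B overlap.
C starts after A ends; A is clear from here.
C starts before B ends → B and C overlap.
D starts after B ends; B is clear from here.
D starts after C ends; C is clear from here.
E starts after D ends; D is clear from here.
F starts before E ends → E and F overlap.
H starts before E ends → E and H overlap.
G starts exactly when E ends (back-to-back, no overlap).
H starts before F ends → F and H overlap.
G starts after F ends.
G starts before H ends → H and G overlap.

A & B, B & C, E & F, E & H, F & H, G & H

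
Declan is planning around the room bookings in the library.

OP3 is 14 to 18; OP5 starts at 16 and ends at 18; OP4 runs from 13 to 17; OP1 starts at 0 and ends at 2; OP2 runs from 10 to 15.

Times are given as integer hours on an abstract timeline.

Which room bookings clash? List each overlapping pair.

Check each pair: they overlap iff neither finishes before the other starts.
Sorted by start: OP1, OP2, OP4, OP3, OP5.
OP2 starts after OP1 ends, so OP1 has no further overlaps.
OP4 starts before OP2 ends → OP2 and OP4 overlap.
OP3 starts before OP2 ends → OP2 and OP3 overlap.
OP5 starts after OP2 ends.
OP3 starts before OP4 ends → OP4 and OP3 overlap.
OP5 starts before OP4 ends → OP4 and OP5 overlap.
OP5 starts before OP3 ends → OP3 and OP5 overlap.

OP2 & OP3, OP2 & OP4, OP3 & OP4, OP3 & OP5, OP4 & OP5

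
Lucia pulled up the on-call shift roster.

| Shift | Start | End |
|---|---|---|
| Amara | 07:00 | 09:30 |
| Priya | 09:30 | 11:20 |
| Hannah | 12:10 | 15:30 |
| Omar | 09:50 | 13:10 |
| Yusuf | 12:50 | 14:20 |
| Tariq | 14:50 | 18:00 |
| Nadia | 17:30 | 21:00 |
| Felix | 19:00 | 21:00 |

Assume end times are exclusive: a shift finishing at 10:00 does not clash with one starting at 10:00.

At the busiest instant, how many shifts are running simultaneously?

Sort all start/end points and keep a running count:
07:00 start Amara → 1
09:30 end Amara → 0
09:30 start Priya → 1
09:50 start Omar → 2
11:20 end Priya → 1
12:10 start Hannah → 2
12:50 start Yusuf → 3
13:10 end Omar → 2
14:20 end Yusuf → 1
14:50 start Tariq → 2
15:30 end Hannah → 1
17:30 start Nadia → 2
18:00 end Tariq → 1
19:00 start Felix → 2
21:00 end Felix → 1
21:00 end Nadia → 0
Peak is 3, at 12:50 (Hannah, Omar, Yusuf).

3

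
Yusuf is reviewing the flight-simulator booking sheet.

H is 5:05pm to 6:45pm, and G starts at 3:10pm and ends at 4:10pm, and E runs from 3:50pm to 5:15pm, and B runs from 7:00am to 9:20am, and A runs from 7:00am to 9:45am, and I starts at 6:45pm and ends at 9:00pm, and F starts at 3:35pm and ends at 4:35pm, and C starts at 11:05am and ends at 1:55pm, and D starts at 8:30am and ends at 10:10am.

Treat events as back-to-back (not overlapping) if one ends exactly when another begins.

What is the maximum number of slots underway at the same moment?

Walk through starts and ends in time order (an end at T is processed before a start at T):
7:00am start A → 1
7:00am start B → 2
8:30am start D → 3
9:20am end B → 2
9:45am end A → 1
10:10am end D → 0
11:05am start C → 1
1:55pm end C → 0
3:10pm start G → 1
3:35pm start F → 2
3:50pm start E → 3
4:10pm end G → 2
4:35pm end F → 1
5:05pm start H → 2
5:15pm end E → 1
6:45pm end H → 0
6:45pm start I → 1
9:00pm end I → 0
Peak is 3, at 8:30am (A, B, D).

3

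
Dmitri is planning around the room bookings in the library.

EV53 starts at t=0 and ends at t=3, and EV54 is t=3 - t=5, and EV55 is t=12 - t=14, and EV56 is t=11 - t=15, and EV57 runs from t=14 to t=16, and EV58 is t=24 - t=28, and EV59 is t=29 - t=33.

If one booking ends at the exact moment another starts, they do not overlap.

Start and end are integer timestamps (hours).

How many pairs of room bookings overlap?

2

Sorted by start: EV53, EV54, EV56, EV55, EV57, EV58, EV59.
EV54 starts exactly when EV53 ends (back-to-back, no overlap) — done with EV53.
EV56 starts after EV54 ends — done with EV54.
EV55 starts before EV56 ends → EV56 and EV55 overlap.
EV57 starts before EV56 ends → EV56 and EV57 overlap.
EV58 starts after EV56 ends — done with EV56.
EV57 starts exactly when EV55 ends (back-to-back, no overlap) — done with EV55.
EV58 starts after EV57 ends — done with EV57.
EV59 starts after EV58 ends.
Overlapping pairs: EV55 & EV56, EV56 & EV57 — 2 in total.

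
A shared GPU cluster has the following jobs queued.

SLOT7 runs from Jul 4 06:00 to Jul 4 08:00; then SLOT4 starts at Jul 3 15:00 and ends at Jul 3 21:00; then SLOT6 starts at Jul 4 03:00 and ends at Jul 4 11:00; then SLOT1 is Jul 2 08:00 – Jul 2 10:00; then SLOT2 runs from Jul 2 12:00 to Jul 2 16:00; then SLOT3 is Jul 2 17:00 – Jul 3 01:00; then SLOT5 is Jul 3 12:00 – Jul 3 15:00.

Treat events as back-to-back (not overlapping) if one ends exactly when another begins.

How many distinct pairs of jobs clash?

Sorted by start: SLOT1, SLOT2, SLOT3, SLOT5, SLOT4, SLOT6, SLOT7.
SLOT2 starts after SLOT1 ends; SLOT1 is clear from here.
SLOT3 starts after SLOT2 ends; SLOT2 is clear from here.
SLOT5 starts after SLOT3 ends; SLOT3 is clear from here.
SLOT4 starts exactly when SLOT5 ends (back-to-back, no overlap); SLOT5 is clear from here.
SLOT6 starts after SLOT4 ends; SLOT4 is clear from here.
SLOT7 starts before SLOT6 ends → SLOT6 and SLOT7 overlap.
Overlapping pairs: SLOT6 & SLOT7 — 1 in total.

1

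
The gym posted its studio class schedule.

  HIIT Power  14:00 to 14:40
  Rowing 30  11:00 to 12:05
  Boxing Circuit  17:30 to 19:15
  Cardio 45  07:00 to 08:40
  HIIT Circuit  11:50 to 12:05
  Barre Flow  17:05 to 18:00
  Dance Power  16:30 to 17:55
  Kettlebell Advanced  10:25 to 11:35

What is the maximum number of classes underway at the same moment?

Sweep the timeline, counting +1 at each start and −1 at each end (ends before starts at a tie):
07:00 start Cardio 45 → 1
08:40 end Cardio 45 → 0
10:25 start Kettlebell Advanced → 1
11:00 start Rowing 30 → 2
11:35 end Kettlebell Advanced → 1
11:50 start HIIT Circuit → 2
12:05 end HIIT Circuit → 1
12:05 end Rowing 30 → 0
14:00 start HIIT Power → 1
14:40 end HIIT Power → 0
16:30 start Dance Power → 1
17:05 start Barre Flow → 2
17:30 start Boxing Circuit → 3
17:55 end Dance Power → 2
18:00 end Barre Flow → 1
19:15 end Boxing Circuit → 0
Peak is 3, at 17:30 (Barre Flow, Boxing Circuit, Dance Power).

3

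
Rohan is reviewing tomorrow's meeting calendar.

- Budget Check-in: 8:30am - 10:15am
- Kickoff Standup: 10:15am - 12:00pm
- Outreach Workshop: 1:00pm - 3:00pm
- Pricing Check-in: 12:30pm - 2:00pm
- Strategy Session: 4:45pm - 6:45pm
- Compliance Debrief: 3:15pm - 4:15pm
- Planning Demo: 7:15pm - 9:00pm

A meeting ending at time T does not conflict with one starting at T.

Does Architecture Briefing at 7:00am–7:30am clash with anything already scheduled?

No — it doesn't clash with anything

Budget Check-in: starts 8:30am at or after Architecture Briefing ends 7:30am → clear.
Kickoff Standup: starts 10:15am at or after Architecture Briefing ends 7:30am → clear.
Pricing Check-in: starts 12:30pm at or after Architecture Briefing ends 7:30am → clear.
Outreach Workshop: starts 1:00pm at or after Architecture Briefing ends 7:30am → clear.
Compliance Debrief: starts 3:15pm at or after Architecture Briefing ends 7:30am → clear.
Strategy Session: starts 4:45pm at or after Architecture Briefing ends 7:30am → clear.
Planning Demo: starts 7:15pm at or after Architecture Briefing ends 7:30am → clear.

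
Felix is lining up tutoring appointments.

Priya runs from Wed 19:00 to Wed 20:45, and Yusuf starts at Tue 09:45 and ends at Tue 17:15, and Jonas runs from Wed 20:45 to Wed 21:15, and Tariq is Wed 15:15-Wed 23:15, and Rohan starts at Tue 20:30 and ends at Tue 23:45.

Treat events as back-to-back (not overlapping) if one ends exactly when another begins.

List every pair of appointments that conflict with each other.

Two intervals overlap when each starts before the other ends.
Sorted by start: Yusuf, Rohan, Tariq, Priya, Jonas.
Rohan starts after Yusuf ends, so nothing later overlaps Yusuf either.
Tariq starts after Rohan ends, so nothing later overlaps Rohan either.
Priya starts before Tariq ends → Tariq and Priya overlap.
Jonas starts before Tariq ends → Tariq and Jonas overlap.
Jonas starts exactly when Priya ends (back-to-back, no overlap).

Jonas & Tariq, Priya & Tariq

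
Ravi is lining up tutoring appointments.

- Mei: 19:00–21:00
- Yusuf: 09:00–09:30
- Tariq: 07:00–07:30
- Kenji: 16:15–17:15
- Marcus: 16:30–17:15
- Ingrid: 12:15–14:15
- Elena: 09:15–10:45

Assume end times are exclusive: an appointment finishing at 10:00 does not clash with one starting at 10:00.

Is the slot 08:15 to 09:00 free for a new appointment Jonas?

Tariq: ends 07:30 at or before Jonas starts 08:15 → clear.
Yusuf: starts 09:00 at or after Jonas ends 09:00 → clear.
Elena: starts 09:15 at or after Jonas ends 09:00 → clear.
Ingrid: starts 12:15 at or after Jonas ends 09:00 → clear.
Kenji: starts 16:15 at or after Jonas ends 09:00 → clear.
Marcus: starts 16:30 at or after Jonas ends 09:00 → clear.
Mei: starts 19:00 at or after Jonas ends 09:00 → clear.

Yes — the slot is free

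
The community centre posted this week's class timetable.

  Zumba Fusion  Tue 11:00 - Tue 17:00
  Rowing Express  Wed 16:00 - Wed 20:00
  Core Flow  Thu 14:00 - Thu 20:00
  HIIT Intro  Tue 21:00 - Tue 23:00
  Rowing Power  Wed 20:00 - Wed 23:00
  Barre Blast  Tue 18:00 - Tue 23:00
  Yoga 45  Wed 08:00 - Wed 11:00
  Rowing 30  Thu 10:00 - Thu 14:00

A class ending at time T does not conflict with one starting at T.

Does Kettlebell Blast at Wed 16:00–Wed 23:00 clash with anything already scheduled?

Yes — it overlaps Rowing Express, Rowing Power

Zumba Fusion: ends Tue 17:00 at or before Kettlebell Blast starts Wed 16:00 → clear.
Barre Blast: ends Tue 23:00 at or before Kettlebell Blast starts Wed 16:00 → clear.
HIIT Intro: ends Tue 23:00 at or before Kettlebell Blast starts Wed 16:00 → clear.
Yoga 45: ends Wed 11:00 at or before Kettlebell Blast starts Wed 16:00 → clear.
Rowing Express: starts Wed 16:00 before Kettlebell Blast ends Wed 23:00, and ends Wed 20:00 after Kettlebell Blast starts Wed 16:00 → overlap.
Rowing Power: starts Wed 20:00 before Kettlebell Blast ends Wed 23:00, and ends Wed 23:00 after Kettlebell Blast starts Wed 16:00 → overlap.
Rowing 30: starts Thu 10:00 at or after Kettlebell Blast ends Wed 23:00 → clear.
Core Flow: starts Thu 14:00 at or after Kettlebell Blast ends Wed 23:00 → clear.
Kettlebell Blast overlaps Rowing Express, Rowing Power.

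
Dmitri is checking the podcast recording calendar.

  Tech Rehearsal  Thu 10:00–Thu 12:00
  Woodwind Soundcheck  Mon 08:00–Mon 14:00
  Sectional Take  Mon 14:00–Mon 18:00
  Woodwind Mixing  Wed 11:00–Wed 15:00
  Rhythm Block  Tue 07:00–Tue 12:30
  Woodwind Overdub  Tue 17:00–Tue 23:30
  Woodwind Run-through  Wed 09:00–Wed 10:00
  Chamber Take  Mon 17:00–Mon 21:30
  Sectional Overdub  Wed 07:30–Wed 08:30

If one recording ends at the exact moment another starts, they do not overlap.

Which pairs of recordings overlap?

Sorted by start: Woodwind Soundcheck, Sectional Take, Chamber Take, Rhythm Block, Woodwind Overdub, Sectional Overdub, Woodwind Run-through, Woodwind Mixing, Tech Rehearsal.
Sectional Take starts exactly when Woodwind Soundcheck ends (back-to-back, no overlap), so nothing later overlaps Woodwind Soundcheck either.
Chamber Take starts before Sectional Take ends → Sectional Take and Chamber Take overlap.
Rhythm Block starts after Sectional Take ends, so nothing later overlaps Sectional Take either.
Rhythm Block starts after Chamber Take ends, so nothing later overlaps Chamber Take either.
Woodwind Overdub starts after Rhythm Block ends, so nothing later overlaps Rhythm Block either.
Sectional Overdub starts after Woodwind Overdub ends, so nothing later overlaps Woodwind Overdub either.
Woodwind Run-through starts after Sectional Overdub ends, so nothing later overlaps Sectional Overdub either.
Woodwind Mixing starts after Woodwind Run-through ends, so nothing later overlaps Woodwind Run-through either.
Tech Rehearsal starts after Woodwind Mixing ends.

Chamber Take & Sectional Take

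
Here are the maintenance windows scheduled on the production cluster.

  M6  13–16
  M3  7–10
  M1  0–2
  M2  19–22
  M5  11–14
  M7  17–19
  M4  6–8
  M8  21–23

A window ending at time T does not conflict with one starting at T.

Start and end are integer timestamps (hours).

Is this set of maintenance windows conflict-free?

Sorted by start: M1, M4, M3, M5, M6, M7, M2, M8.
M4 starts after M1 ends, so M1 has no further overlaps.
M3 starts before M4 ends → M4 and M3 overlap.
That's a conflict, so the schedule is not conflict-free.

No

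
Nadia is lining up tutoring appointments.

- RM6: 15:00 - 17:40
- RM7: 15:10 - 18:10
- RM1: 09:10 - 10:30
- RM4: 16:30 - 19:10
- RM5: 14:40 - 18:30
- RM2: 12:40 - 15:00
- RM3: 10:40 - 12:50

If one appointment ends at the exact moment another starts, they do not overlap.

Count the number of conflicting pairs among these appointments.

Sorted by start: RM1, RM3, RM2, RM5, RM6, RM7, RM4.
RM3 starts after RM1 ends — done with RM1.
RM2 starts before RM3 ends → RM3 and RM2 overlap.
RM5 starts after RM3 ends — done with RM3.
RM5 starts before RM2 ends → RM2 and RM5 overlap.
RM6 starts exactly when RM2 ends (back-to-back, no overlap) — done with RM2.
RM6 starts before RM5 ends → RM5 and RM6 overlap.
RM7 starts before RM5 ends → RM5 and RM7 overlap.
RM4 starts before RM5 ends → RM5 and RM4 overlap.
RM7 starts before RM6 ends → RM6 and RM7 overlap.
RM4 starts before RM6 ends → RM6 and RM4 overlap.
RM4 starts before RM7 ends → RM7 and RM4 overlap.
Overlapping pairs: RM2 & RM3, RM2 & RM5, RM4 & RM5, RM4 & RM6, RM4 & RM7, RM5 & RM6, RM5 & RM7, RM6 & RM7 — 8 in total.

8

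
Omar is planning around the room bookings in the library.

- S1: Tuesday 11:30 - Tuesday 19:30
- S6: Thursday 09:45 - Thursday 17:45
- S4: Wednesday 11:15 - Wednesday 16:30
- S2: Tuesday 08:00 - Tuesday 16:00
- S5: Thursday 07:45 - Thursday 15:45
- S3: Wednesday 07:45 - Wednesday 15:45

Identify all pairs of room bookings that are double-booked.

S1 & S2, S3 & S4, S5 & S6

Check each pair: they overlap iff neither finishes before the other starts.
Sorted by start: S2, S1, S3, S4, S5, S6.
S1 starts before S2 ends → S2 and S1 overlap.
S3 starts after S2 ends, so nothing later overlaps S2 either.
S3 starts after S1 ends, so nothing later overlaps S1 either.
S4 starts before S3 ends → S3 and S4 overlap.
S5 starts after S3 ends, so nothing later overlaps S3 either.
S5 starts after S4 ends, so nothing later overlaps S4 either.
S6 starts before S5 ends → S5 and S6 overlap.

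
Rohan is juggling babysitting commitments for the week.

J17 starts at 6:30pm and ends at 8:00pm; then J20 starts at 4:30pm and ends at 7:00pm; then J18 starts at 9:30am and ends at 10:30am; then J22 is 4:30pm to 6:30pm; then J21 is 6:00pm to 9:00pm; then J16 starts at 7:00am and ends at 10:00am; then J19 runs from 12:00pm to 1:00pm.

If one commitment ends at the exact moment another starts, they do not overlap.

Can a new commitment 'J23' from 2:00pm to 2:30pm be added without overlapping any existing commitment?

Yes — the slot is free

J16: ends 10:00am at or before J23 starts 2:00pm → clear.
J18: ends 10:30am at or before J23 starts 2:00pm → clear.
J19: ends 1:00pm at or before J23 starts 2:00pm → clear.
J20: starts 4:30pm at or after J23 ends 2:30pm → clear.
J22: starts 4:30pm at or after J23 ends 2:30pm → clear.
J21: starts 6:00pm at or after J23 ends 2:30pm → clear.
J17: starts 6:30pm at or after J23 ends 2:30pm → clear.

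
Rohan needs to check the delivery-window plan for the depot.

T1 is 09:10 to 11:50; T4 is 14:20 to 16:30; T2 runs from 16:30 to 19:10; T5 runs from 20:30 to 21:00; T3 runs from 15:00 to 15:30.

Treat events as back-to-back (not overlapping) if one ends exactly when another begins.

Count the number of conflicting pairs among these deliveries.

1

Check each pair: they overlap iff neither finishes before the other starts.
Sorted by start: T1, T4, T3, T2, T5.
T4 starts after T1 ends; T1 is clear from here.
T3 starts before T4 ends → T4 and T3 overlap.
T2 starts exactly when T4 ends (back-to-back, no overlap); T4 is clear from here.
T2 starts after T3 ends; T3 is clear from here.
T5 starts after T2 ends.
Overlapping pairs: T3 & T4 — 1 in total.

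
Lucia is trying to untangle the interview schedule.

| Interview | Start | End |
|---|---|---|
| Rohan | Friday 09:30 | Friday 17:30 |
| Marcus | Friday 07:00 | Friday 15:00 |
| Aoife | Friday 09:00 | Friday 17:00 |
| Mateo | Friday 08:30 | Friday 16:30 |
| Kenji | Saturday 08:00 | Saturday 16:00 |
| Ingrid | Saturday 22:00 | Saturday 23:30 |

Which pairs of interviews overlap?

Sorted by start: Marcus, Mateo, Aoife, Rohan, Kenji, Ingrid.
Mateo starts before Marcus ends → Marcus and Mateo overlap.
Aoife starts before Marcus ends → Marcus and Aoife overlap.
Rohan starts before Marcus ends → Marcus and Rohan overlap.
Kenji starts after Marcus ends, so Marcus has no further overlaps.
Aoife starts before Mateo ends → Mateo and Aoife overlap.
Rohan starts before Mateo ends → Mateo and Rohan overlap.
Kenji starts after Mateo ends, so Mateo has no further overlaps.
Rohan starts before Aoife ends → Aoife and Rohan overlap.
Kenji starts after Aoife ends, so Aoife has no further overlaps.
Kenji starts after Rohan ends, so Rohan has no further overlaps.
Ingrid starts after Kenji ends.

Aoife & Marcus, Aoife & Mateo, Aoife & Rohan, Marcus & Mateo, Marcus & Rohan, Mateo & Rohan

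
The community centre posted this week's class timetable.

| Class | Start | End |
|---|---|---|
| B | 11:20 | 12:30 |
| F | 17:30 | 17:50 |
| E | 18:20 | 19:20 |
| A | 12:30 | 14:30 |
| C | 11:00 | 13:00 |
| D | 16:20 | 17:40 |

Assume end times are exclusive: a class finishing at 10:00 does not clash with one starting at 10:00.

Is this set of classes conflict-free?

Check each pair: they overlap iff neither finishes before the other starts.
Sorted by start: C, B, A, D, F, E.
B starts before C ends → C and B overlap.
That's a conflict, so the schedule is not conflict-free.

No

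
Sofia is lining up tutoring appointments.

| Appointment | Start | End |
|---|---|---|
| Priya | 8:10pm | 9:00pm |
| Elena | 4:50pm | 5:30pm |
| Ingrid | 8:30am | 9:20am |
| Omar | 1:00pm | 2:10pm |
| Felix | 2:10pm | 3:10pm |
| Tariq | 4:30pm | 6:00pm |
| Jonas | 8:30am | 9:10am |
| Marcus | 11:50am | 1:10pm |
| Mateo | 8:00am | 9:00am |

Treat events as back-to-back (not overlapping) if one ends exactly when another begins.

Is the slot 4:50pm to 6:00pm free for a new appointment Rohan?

No — it overlaps Elena, Tariq

Mateo: ends 9:00am at or before Rohan starts 4:50pm → clear.
Jonas: ends 9:10am at or before Rohan starts 4:50pm → clear.
Ingrid: ends 9:20am at or before Rohan starts 4:50pm → clear.
Marcus: ends 1:10pm at or before Rohan starts 4:50pm → clear.
Omar: ends 2:10pm at or before Rohan starts 4:50pm → clear.
Felix: ends 3:10pm at or before Rohan starts 4:50pm → clear.
Tariq: starts 4:30pm before Rohan ends 6:00pm, and ends 6:00pm after Rohan starts 4:50pm → overlap.
Elena: starts 4:50pm before Rohan ends 6:00pm, and ends 5:30pm after Rohan starts 4:50pm → overlap.
Priya: starts 8:10pm at or after Rohan ends 6:00pm → clear.
Rohan overlaps Elena, Tariq.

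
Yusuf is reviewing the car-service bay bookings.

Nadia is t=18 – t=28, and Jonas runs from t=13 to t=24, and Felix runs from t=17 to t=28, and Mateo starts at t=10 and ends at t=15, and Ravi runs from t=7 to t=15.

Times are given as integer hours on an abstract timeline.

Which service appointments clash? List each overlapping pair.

Two intervals overlap when each starts before the other ends.
Sorted by start: Ravi, Mateo, Jonas, Felix, Nadia.
Mateo starts before Ravi ends → Ravi and Mateo overlap.
Jonas starts before Ravi ends → Ravi and Jonas overlap.
Felix starts after Ravi ends, so Ravi has no further overlaps.
Jonas starts before Mateo ends → Mateo and Jonas overlap.
Felix starts after Mateo ends, so Mateo has no further overlaps.
Felix starts before Jonas ends → Jonas and Felix overlap.
Nadia starts before Jonas ends → Jonas and Nadia overlap.
Nadia starts before Felix ends → Felix and Nadia overlap.

Felix & Jonas, Felix & Nadia, Jonas & Mateo, Jonas & Nadia, Jonas & Ravi, Mateo & Ravi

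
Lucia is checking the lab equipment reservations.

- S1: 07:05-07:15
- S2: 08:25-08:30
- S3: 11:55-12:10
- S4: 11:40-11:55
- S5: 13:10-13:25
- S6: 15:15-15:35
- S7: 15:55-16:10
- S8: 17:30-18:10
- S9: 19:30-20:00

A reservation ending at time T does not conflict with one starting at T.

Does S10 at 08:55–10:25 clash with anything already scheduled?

No — it doesn't clash with anything

S1: ends 07:15 at or before S10 starts 08:55 → clear.
S2: ends 08:30 at or before S10 starts 08:55 → clear.
S4: starts 11:40 at or after S10 ends 10:25 → clear.
S3: starts 11:55 at or after S10 ends 10:25 → clear.
S5: starts 13:10 at or after S10 ends 10:25 → clear.
S6: starts 15:15 at or after S10 ends 10:25 → clear.
S7: starts 15:55 at or after S10 ends 10:25 → clear.
S8: starts 17:30 at or after S10 ends 10:25 → clear.
S9: starts 19:30 at or after S10 ends 10:25 → clear.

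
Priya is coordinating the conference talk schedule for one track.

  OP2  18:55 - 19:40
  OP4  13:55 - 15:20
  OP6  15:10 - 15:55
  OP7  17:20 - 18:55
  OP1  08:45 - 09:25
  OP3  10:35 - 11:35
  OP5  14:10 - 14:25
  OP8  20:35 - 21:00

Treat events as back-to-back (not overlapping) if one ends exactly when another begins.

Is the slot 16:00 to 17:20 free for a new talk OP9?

Yes — the slot is free

OP1: ends 09:25 at or before OP9 starts 16:00 → clear.
OP3: ends 11:35 at or before OP9 starts 16:00 → clear.
OP4: ends 15:20 at or before OP9 starts 16:00 → clear.
OP5: ends 14:25 at or before OP9 starts 16:00 → clear.
OP6: ends 15:55 at or before OP9 starts 16:00 → clear.
OP7: starts 17:20 at or after OP9 ends 17:20 → clear.
OP2: starts 18:55 at or after OP9 ends 17:20 → clear.
OP8: starts 20:35 at or after OP9 ends 17:20 → clear.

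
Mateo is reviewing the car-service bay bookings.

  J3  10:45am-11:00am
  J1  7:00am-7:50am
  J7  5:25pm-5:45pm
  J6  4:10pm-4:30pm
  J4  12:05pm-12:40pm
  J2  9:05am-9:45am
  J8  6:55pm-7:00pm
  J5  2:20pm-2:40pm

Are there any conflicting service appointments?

No

Sorted by start: J1, J2, J3, J4, J5, J6, J7, J8.
J2 starts after J1 ends — done with J1.
J3 starts after J2 ends — done with J2.
J4 starts after J3 ends — done with J3.
J5 starts after J4 ends — done with J4.
J6 starts after J5 ends — done with J5.
J7 starts after J6 ends — done with J6.
J8 starts after J7 ends.
Every pair is clear; the schedule has no overlaps.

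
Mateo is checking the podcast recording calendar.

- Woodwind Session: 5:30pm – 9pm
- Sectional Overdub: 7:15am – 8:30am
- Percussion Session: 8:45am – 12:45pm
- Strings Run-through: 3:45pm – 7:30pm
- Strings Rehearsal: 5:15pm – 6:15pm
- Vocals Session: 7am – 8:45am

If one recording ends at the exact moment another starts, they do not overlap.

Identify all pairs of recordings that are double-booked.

Check each pair: they overlap iff neither finishes before the other starts.
Sorted by start: Vocals Session, Sectional Overdub, Percussion Session, Strings Run-through, Strings Rehearsal, Woodwind Session.
Sectional Overdub starts before Vocals Session ends → Vocals Session and Sectional Overdub overlap.
Percussion Session starts exactly when Vocals Session ends (back-to-back, no overlap) — done with Vocals Session.
Percussion Session starts after Sectional Overdub ends — done with Sectional Overdub.
Strings Run-through starts after Percussion Session ends — done with Percussion Session.
Strings Rehearsal starts before Strings Run-through ends → Strings Run-through and Strings Rehearsal overlap.
Woodwind Session starts before Strings Run-through ends → Strings Run-through and Woodwind Session overlap.
Woodwind Session starts before Strings Rehearsal ends → Strings Rehearsal and Woodwind Session overlap.

Sectional Overdub & Vocals Session, Strings Rehearsal & Strings Run-through, Strings Rehearsal & Woodwind Session, Strings Run-through & Woodwind Session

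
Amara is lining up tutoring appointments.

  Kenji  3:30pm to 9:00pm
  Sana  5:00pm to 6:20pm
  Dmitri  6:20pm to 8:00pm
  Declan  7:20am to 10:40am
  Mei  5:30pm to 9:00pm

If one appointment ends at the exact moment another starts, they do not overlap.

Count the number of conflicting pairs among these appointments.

5

Two intervals overlap when each starts before the other ends.
Sorted by start: Declan, Kenji, Sana, Mei, Dmitri.
Kenji starts after Declan ends, so Declan has no further overlaps.
Sana starts before Kenji ends → Kenji and Sana overlap.
Mei starts before Kenji ends → Kenji and Mei overlap.
Dmitri starts before Kenji ends → Kenji and Dmitri overlap.
Mei starts before Sana ends → Sana and Mei overlap.
Dmitri starts exactly when Sana ends (back-to-back, no overlap).
Dmitri starts before Mei ends → Mei and Dmitri overlap.
Overlapping pairs: Dmitri & Kenji, Dmitri & Mei, Kenji & Mei, Kenji & Sana, Mei & Sana — 5 in total.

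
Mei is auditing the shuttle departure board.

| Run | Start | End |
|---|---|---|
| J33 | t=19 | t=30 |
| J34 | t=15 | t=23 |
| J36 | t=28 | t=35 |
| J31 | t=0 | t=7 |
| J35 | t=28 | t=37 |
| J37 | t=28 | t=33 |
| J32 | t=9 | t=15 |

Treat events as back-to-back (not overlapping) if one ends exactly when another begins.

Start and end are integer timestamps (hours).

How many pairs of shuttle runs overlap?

Two intervals overlap when each starts before the other ends.
Sorted by start: J31, J32, J34, J33, J35, J36, J37.
J32 starts after J31 ends, so J31 has no further overlaps.
J34 starts exactly when J32 ends (back-to-back, no overlap), so J32 has no further overlaps.
J33 starts before J34 ends → J34 and J33 overlap.
J35 starts after J34 ends, so J34 has no further overlaps.
J35 starts before J33 ends → J33 and J35 overlap.
J36 starts before J33 ends → J33 and J36 overlap.
J37 starts before J33 ends → J33 and J37 overlap.
J36 starts before J35 ends → J35 and J36 overlap.
J37 starts before J35 ends → J35 and J37 overlap.
J37 starts before J36 ends → J36 and J37 overlap.
Overlapping pairs: J33 & J34, J33 & J35, J33 & J36, J33 & J37, J35 & J36, J35 & J37, J36 & J37 — 7 in total.

7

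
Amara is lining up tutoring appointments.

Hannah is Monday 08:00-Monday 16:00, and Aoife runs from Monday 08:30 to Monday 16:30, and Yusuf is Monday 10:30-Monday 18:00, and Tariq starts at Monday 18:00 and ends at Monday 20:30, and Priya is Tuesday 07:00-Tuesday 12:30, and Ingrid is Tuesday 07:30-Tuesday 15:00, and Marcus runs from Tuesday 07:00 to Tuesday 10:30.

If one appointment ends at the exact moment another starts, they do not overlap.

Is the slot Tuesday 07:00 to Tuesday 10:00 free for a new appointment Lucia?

Hannah: ends Monday 16:00 at or before Lucia starts Tuesday 07:00 → clear.
Aoife: ends Monday 16:30 at or before Lucia starts Tuesday 07:00 → clear.
Yusuf: ends Monday 18:00 at or before Lucia starts Tuesday 07:00 → clear.
Tariq: ends Monday 20:30 at or before Lucia starts Tuesday 07:00 → clear.
Priya: starts Tuesday 07:00 before Lucia ends Tuesday 10:00, and ends Tuesday 12:30 after Lucia starts Tuesday 07:00 → overlap.
Marcus: starts Tuesday 07:00 before Lucia ends Tuesday 10:00, and ends Tuesday 10:30 after Lucia starts Tuesday 07:00 → overlap.
Ingrid: starts Tuesday 07:30 before Lucia ends Tuesday 10:00, and ends Tuesday 15:00 after Lucia starts Tuesday 07:00 → overlap.
Lucia overlaps Priya, Ingrid, Marcus.

No — it overlaps Ingrid, Marcus, Priya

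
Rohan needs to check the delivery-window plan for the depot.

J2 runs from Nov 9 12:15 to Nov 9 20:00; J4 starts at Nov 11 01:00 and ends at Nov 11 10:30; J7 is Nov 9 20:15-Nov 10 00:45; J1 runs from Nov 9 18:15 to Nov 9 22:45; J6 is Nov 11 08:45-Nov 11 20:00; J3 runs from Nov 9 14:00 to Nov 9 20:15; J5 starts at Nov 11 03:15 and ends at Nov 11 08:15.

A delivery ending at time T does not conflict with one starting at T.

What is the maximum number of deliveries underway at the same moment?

Walk through starts and ends in time order (an end at T is processed before a start at T):
Nov 9 12:15 start J2 → 1
Nov 9 14:00 start J3 → 2
Nov 9 18:15 start J1 → 3
Nov 9 20:00 end J2 → 2
Nov 9 20:15 end J3 → 1
Nov 9 20:15 start J7 → 2
Nov 9 22:45 end J1 → 1
Nov 10 00:45 end J7 → 0
Nov 11 01:00 start J4 → 1
Nov 11 03:15 start J5 → 2
Nov 11 08:15 end J5 → 1
Nov 11 08:45 start J6 → 2
Nov 11 10:30 end J4 → 1
Nov 11 20:00 end J6 → 0
Peak is 3, at Nov 9 18:15 (J1, J2, J3).

3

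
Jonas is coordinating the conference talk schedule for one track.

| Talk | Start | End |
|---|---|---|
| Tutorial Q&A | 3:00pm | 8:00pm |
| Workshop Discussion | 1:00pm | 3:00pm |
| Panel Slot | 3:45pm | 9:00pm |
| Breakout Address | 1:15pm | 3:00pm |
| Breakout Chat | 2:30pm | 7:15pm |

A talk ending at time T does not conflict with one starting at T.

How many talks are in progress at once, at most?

3

Walk through starts and ends in time order (an end at T is processed before a start at T):
1:00pm start Workshop Discussion → 1
1:15pm start Breakout Address → 2
2:30pm start Breakout Chat → 3
3:00pm end Breakout Address → 2
3:00pm end Workshop Discussion → 1
3:00pm start Tutorial Q&A → 2
3:45pm start Panel Slot → 3
7:15pm end Breakout Chat → 2
8:00pm end Tutorial Q&A → 1
9:00pm end Panel Slot → 0
Peak is 3, at 2:30pm (Breakout Address, Breakout Chat, Workshop Discussion).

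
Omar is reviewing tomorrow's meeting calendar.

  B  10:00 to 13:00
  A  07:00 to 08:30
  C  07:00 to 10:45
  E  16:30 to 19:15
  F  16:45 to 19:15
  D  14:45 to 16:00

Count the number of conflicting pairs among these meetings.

Two intervals overlap when each starts before the other ends.
Sorted by start: A, C, B, D, E, F.
C starts before A ends → A and C overlap.
B starts after A ends, so nothing later overlaps A either.
B starts before C ends → C and B overlap.
D starts after C ends, so nothing later overlaps C either.
D starts after B ends, so nothing later overlaps B either.
E starts after D ends, so nothing later overlaps D either.
F starts before E ends → E and F overlap.
Overlapping pairs: A & C, B & C, E & F — 3 in total.

3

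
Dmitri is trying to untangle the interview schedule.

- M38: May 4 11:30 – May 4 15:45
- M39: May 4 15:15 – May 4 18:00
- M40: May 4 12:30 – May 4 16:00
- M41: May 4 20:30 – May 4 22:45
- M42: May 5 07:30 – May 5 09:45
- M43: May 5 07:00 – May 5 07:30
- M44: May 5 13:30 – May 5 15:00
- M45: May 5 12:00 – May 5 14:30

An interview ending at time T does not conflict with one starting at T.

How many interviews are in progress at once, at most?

Sweep the timeline, counting +1 at each start and −1 at each end (ends before starts at a tie):
May 4 11:30 start M38 → 1
May 4 12:30 start M40 → 2
May 4 15:15 start M39 → 3
May 4 15:45 end M38 → 2
May 4 16:00 end M40 → 1
May 4 18:00 end M39 → 0
May 4 20:30 start M41 → 1
May 4 22:45 end M41 → 0
May 5 07:00 start M43 → 1
May 5 07:30 end M43 → 0
May 5 07:30 start M42 → 1
May 5 09:45 end M42 → 0
May 5 12:00 start M45 → 1
May 5 13:30 start M44 → 2
May 5 14:30 end M45 → 1
May 5 15:00 end M44 → 0
Peak is 3, at May 4 15:15 (M38, M39, M40).

3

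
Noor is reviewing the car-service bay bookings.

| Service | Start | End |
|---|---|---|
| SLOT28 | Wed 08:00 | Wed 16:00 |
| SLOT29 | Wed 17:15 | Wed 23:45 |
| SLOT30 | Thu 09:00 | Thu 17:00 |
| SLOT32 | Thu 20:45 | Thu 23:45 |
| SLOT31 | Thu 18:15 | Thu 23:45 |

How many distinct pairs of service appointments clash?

Sorted by start: SLOT28, SLOT29, SLOT30, SLOT31, SLOT32.
SLOT29 starts after SLOT28 ends; SLOT28 is clear from here.
SLOT30 starts after SLOT29 ends; SLOT29 is clear from here.
SLOT31 starts after SLOT30 ends; SLOT30 is clear from here.
SLOT32 starts before SLOT31 ends → SLOT31 and SLOT32 overlap.
Overlapping pairs: SLOT31 & SLOT32 — 1 in total.

1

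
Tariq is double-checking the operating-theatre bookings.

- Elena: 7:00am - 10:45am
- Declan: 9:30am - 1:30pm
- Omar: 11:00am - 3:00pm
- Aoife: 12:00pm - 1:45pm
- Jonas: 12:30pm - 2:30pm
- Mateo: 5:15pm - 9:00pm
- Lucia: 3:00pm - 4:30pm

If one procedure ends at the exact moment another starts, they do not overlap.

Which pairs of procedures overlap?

Sorted by start: Elena, Declan, Omar, Aoife, Jonas, Lucia, Mateo.
Declan starts before Elena ends → Elena and Declan overlap.
Omar starts after Elena ends — done with Elena.
Omar starts before Declan ends → Declan and Omar overlap.
Aoife starts before Declan ends → Declan and Aoife overlap.
Jonas starts before Declan ends → Declan and Jonas overlap.
Lucia starts after Declan ends — done with Declan.
Aoife starts before Omar ends → Omar and Aoife overlap.
Jonas starts before Omar ends → Omar and Jonas overlap.
Lucia starts exactly when Omar ends (back-to-back, no overlap) — done with Omar.
Jonas starts before Aoife ends → Aoife and Jonas overlap.
Lucia starts after Aoife ends — done with Aoife.
Lucia starts after Jonas ends — done with Jonas.
Mateo starts after Lucia ends.

Aoife & Declan, Aoife & Jonas, Aoife & Omar, Declan & Elena, Declan & Jonas, Declan & Omar, Jonas & Omar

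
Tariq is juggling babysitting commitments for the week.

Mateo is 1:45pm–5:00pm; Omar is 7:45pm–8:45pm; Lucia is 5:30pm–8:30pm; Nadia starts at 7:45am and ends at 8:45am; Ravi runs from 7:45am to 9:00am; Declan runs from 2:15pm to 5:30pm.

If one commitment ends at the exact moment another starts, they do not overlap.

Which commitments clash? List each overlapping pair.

Declan & Mateo, Lucia & Omar, Nadia & Ravi

Check each pair: they overlap iff neither finishes before the other starts.
Sorted by start: Nadia, Ravi, Mateo, Declan, Lucia, Omar.
Ravi starts before Nadia ends → Nadia and Ravi overlap.
Mateo starts after Nadia ends; Nadia is clear from here.
Mateo starts after Ravi ends; Ravi is clear from here.
Declan starts before Mateo ends → Mateo and Declan overlap.
Lucia starts after Mateo ends; Mateo is clear from here.
Lucia starts exactly when Declan ends (back-to-back, no overlap); Declan is clear from here.
Omar starts before Lucia ends → Lucia and Omar overlap.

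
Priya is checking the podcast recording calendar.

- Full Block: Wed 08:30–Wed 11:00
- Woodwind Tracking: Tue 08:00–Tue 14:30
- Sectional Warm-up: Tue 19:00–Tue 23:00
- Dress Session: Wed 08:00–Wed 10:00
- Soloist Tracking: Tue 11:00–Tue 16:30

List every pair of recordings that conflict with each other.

Dress Session & Full Block, Soloist Tracking & Woodwind Tracking

Sorted by start: Woodwind Tracking, Soloist Tracking, Sectional Warm-up, Dress Session, Full Block.
Soloist Tracking starts before Woodwind Tracking ends → Woodwind Tracking and Soloist Tracking overlap.
Sectional Warm-up starts after Woodwind Tracking ends, so Woodwind Tracking has no further overlaps.
Sectional Warm-up starts after Soloist Tracking ends, so Soloist Tracking has no further overlaps.
Dress Session starts after Sectional Warm-up ends, so Sectional Warm-up has no further overlaps.
Full Block starts before Dress Session ends → Dress Session and Full Block overlap.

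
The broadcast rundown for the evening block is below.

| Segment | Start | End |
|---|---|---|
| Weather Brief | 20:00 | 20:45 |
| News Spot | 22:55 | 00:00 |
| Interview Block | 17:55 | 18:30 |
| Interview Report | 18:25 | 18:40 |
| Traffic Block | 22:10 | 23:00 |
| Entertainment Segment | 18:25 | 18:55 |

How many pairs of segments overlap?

4

Sorted by start: Interview Block, Entertainment Segment, Interview Report, Weather Brief, Traffic Block, News Spot.
Entertainment Segment starts before Interview Block ends → Interview Block and Entertainment Segment overlap.
Interview Report starts before Interview Block ends → Interview Block and Interview Report overlap.
Weather Brief starts after Interview Block ends — done with Interview Block.
Interview Report starts before Entertainment Segment ends → Entertainment Segment and Interview Report overlap.
Weather Brief starts after Entertainment Segment ends — done with Entertainment Segment.
Weather Brief starts after Interview Report ends — done with Interview Report.
Traffic Block starts after Weather Brief ends — done with Weather Brief.
News Spot starts before Traffic Block ends → Traffic Block and News Spot overlap.
Overlapping pairs: Entertainment Segment & Interview Block, Entertainment Segment & Interview Report, Interview Block & Interview Report, News Spot & Traffic Block — 4 in total.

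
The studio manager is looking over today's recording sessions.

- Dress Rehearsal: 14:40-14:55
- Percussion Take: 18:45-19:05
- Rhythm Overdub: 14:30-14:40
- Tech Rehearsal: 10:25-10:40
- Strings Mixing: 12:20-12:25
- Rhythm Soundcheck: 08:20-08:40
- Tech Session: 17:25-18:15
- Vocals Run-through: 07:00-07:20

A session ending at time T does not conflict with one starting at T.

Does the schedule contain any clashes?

No

Sorted by start: Vocals Run-through, Rhythm Soundcheck, Tech Rehearsal, Strings Mixing, Rhythm Overdub, Dress Rehearsal, Tech Session, Percussion Take.
Rhythm Soundcheck starts after Vocals Run-through ends, so nothing later overlaps Vocals Run-through either.
Tech Rehearsal starts after Rhythm Soundcheck ends, so nothing later overlaps Rhythm Soundcheck either.
Strings Mixing starts after Tech Rehearsal ends, so nothing later overlaps Tech Rehearsal either.
Rhythm Overdub starts after Strings Mixing ends, so nothing later overlaps Strings Mixing either.
Dress Rehearsal starts exactly when Rhythm Overdub ends (back-to-back, no overlap), so nothing later overlaps Rhythm Overdub either.
Tech Session starts after Dress Rehearsal ends, so nothing later overlaps Dress Rehearsal either.
Percussion Take starts after Tech Session ends.
Every pair is clear; the schedule has no overlaps.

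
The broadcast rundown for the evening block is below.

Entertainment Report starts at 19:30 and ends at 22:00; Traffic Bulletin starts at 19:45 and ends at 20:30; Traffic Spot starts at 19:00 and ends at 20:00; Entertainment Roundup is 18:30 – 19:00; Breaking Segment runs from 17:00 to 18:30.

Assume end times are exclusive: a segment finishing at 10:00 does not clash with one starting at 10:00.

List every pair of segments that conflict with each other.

Entertainment Report & Traffic Bulletin, Entertainment Report & Traffic Spot, Traffic Bulletin & Traffic Spot

Sorted by start: Breaking Segment, Entertainment Roundup, Traffic Spot, Entertainment Report, Traffic Bulletin.
Entertainment Roundup starts exactly when Breaking Segment ends (back-to-back, no overlap) — done with Breaking Segment.
Traffic Spot starts exactly when Entertainment Roundup ends (back-to-back, no overlap) — done with Entertainment Roundup.
Entertainment Report starts before Traffic Spot ends → Traffic Spot and Entertainment Report overlap.
Traffic Bulletin starts before Traffic Spot ends → Traffic Spot and Traffic Bulletin overlap.
Traffic Bulletin starts before Entertainment Report ends → Entertainment Report and Traffic Bulletin overlap.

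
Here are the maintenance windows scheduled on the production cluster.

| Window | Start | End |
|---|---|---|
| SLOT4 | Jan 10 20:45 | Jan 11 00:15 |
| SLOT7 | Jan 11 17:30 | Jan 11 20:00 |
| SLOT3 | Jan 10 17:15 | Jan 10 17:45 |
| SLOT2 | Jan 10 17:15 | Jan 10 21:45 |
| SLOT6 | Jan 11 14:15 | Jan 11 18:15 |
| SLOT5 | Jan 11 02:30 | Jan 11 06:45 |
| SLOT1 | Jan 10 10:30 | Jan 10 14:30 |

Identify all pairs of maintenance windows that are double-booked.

SLOT2 & SLOT3, SLOT2 & SLOT4, SLOT6 & SLOT7

Sorted by start: SLOT1, SLOT2, SLOT3, SLOT4, SLOT5, SLOT6, SLOT7.
SLOT2 starts after SLOT1 ends — done with SLOT1.
SLOT3 starts before SLOT2 ends → SLOT2 and SLOT3 overlap.
SLOT4 starts before SLOT2 ends → SLOT2 and SLOT4 overlap.
SLOT5 starts after SLOT2 ends — done with SLOT2.
SLOT4 starts after SLOT3 ends — done with SLOT3.
SLOT5 starts after SLOT4 ends — done with SLOT4.
SLOT6 starts after SLOT5 ends — done with SLOT5.
SLOT7 starts before SLOT6 ends → SLOT6 and SLOT7 overlap.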